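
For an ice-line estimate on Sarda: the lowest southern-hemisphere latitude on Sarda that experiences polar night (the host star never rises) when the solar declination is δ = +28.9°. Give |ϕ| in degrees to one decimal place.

|ϕ| = 61.1°

Polar night requires cos h₀ = −tan ϕ tan δ ≥ 1, i.e. tan ϕ tan δ ≤ −1.
The boundary is |tan ϕ| · |tan δ| = 1, so |ϕ| = 90° − |δ| = 90° − 28.9° = 61.1° in the southern hemisphere.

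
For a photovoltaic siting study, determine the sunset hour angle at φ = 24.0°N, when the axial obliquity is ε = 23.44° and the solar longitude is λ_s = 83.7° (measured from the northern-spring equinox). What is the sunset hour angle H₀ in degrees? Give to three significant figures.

H₀ = 101°

Solar declination: sin δ = sin ε · sin λ_s = sin 23.44° × sin 83.7° = 0.39539, so δ = +23.290°.
cos H₀ = −tan φ · tan δ = −tan(+24.0°) × tan(+23.290°) = -0.1917, so H₀ = 1.7636 rad = 101.05°.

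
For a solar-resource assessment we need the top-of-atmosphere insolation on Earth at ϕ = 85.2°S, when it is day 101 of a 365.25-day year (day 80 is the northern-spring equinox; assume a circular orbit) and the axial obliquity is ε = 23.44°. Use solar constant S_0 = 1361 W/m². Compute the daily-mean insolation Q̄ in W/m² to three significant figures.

Q̄ ≈ 0.00 W/m²

Solar longitude: L_s = 360° × (101 − 80)/365.25 = 20.698°.
sin δ = sin 23.44° × sin 20.698° = 0.14060, so δ = +8.082°.
cos h₀ = −tan(-85.2°) tan(+8.082°) = 1.6911 ≥ 1 ⇒ polar night, h₀ = 0 and Q̄ = 0.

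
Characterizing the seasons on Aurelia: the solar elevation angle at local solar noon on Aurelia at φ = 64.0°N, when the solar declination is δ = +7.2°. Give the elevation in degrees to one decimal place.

At local noon the hour angle is zero, so the zenith angle equals |φ − δ| = |+64.0° − (+7.200°)| = 56.800°.
Elevation = 90° − 56.800° = 33.2°.

33.2°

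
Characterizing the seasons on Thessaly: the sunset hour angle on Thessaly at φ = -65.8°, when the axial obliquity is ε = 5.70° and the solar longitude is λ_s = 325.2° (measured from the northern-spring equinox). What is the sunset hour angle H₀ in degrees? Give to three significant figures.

H₀ = 97.3°

Solar declination: sin δ = sin ε · sin λ_s = sin 5.70° × sin 325.2° = -0.05668, so δ = -3.249°.
cos H₀ = −tan φ · tan δ = −tan(-65.8°) × tan(-3.249°) = -0.1263, so H₀ = 1.6975 rad = 97.26°.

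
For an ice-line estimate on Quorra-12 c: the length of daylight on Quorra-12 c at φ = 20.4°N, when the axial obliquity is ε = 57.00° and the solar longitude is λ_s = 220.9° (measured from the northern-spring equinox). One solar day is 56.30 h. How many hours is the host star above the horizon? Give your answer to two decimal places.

23.73 h

Solar declination: sin δ = sin ε · sin λ_s = sin 57.00° × sin 220.9° = -0.54911, so δ = -33.306°.
cos H₀ = −tan φ · tan δ = −tan(+20.4°) × tan(-33.306°) = 0.2443, so H₀ = 1.3239 rad = 75.86°.
Daylight = 2H₀/(2π) × 56.30 h = (1.3239/π) × 56.30 = 23.73 h.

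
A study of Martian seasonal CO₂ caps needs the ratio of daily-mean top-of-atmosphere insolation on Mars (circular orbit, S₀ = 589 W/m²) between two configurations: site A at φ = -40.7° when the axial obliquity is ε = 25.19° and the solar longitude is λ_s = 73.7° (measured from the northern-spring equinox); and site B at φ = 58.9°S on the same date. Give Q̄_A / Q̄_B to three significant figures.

Q̄_A / Q̄_B ≈ 5.51

— Configuration A (φ=-40.7°):
Solar declination: sin δ = sin ε · sin λ_s = sin 25.19° × sin 73.7° = 0.40851, so δ = +24.111°.
cos H₀ = −tan(-40.7°) tan(+24.111°) = 0.3850, H₀ = 1.1756 rad.
Bracket: H₀ sin φ sin δ + cos φ cos δ sin H₀ = 1.1756×-0.65210×0.40851 + 0.75813×0.91275×0.92293 = -0.313167 + 0.638652 = 0.325485.
Q̄ = (S₀/π) × [bracket] = (589/π) × 0.325485 = 61.023 W/m².
— Configuration B (φ=-58.9°):
cos H₀ = −tan(-58.9°) tan(+24.111°) = 0.7419, H₀ = 0.7348 rad.
Bracket: H₀ sin φ sin δ + cos φ cos δ sin H₀ = 0.7348×-0.85627×0.40851 + 0.51653×0.91275×0.67047 = -0.257029 + 0.316102 = 0.059073.
Q̄ = (S₀/π) × [bracket] = (589/π) × 0.059073 = 11.075 W/m².
Ratio Q̄_A / Q̄_B = 61.023 / 11.075 = 5.510.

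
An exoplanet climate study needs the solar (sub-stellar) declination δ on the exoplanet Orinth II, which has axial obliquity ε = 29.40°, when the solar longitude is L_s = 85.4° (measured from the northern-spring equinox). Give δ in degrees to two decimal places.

sin δ = sin ε · sin L_s = sin 29.40° × sin 85.4° = 0.489322.
δ = arcsin(0.489322) = +29.30°.

δ = +29.30°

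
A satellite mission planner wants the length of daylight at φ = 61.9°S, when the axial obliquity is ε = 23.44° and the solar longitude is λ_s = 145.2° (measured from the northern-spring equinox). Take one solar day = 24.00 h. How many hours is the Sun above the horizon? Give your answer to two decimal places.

8.55 h

Solar declination: sin δ = sin ε · sin λ_s = sin 23.44° × sin 145.2° = 0.22702, so δ = +13.122°.
cos H₀ = −tan φ · tan δ = −tan(-61.9°) × tan(+13.122°) = 0.4366, so H₀ = 1.1190 rad = 64.11°.
Daylight = 2H₀/(2π) × 24.00 h = (1.1190/π) × 24.00 = 8.55 h.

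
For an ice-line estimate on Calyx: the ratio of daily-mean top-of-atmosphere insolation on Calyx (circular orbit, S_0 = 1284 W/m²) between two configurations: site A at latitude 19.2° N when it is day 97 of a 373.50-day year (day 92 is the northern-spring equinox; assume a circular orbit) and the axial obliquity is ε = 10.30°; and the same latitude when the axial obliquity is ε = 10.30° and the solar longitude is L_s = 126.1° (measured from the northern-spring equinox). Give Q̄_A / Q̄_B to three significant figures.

— Configuration A (ϕ=+19.2°):
Solar longitude: L_s = 360° × (97 − 92)/373.50 = 4.819°.
sin δ = sin 10.30° × sin 4.819° = 0.01502, so δ = +0.861°.
cos h₀ = −tan(+19.2°) tan(+0.861°) = -0.0052, h₀ = 1.5760 rad.
Bracket: h₀ sin ϕ sin δ + cos ϕ cos δ sin h₀ = 1.5760×0.32887×0.01502 + 0.94438×0.99989×0.99999 = 0.007785 + 0.944267 = 0.952052.
Q̄ = (S_0/π) × [bracket] = (1284/π) × 0.952052 = 389.11 W/m².
— Configuration B (ϕ=+19.2°):
Solar declination: sin δ = sin ε · sin L_s = sin 10.30° × sin 126.1° = 0.14447, so δ = +8.307°.
cos h₀ = −tan(+19.2°) tan(+8.307°) = -0.0508, h₀ = 1.6217 rad.
Bracket: h₀ sin ϕ sin δ + cos ϕ cos δ sin h₀ = 1.6217×0.32887×0.14447 + 0.94438×0.98951×0.99871 = 0.077050 + 0.933268 = 1.010318.
Q̄ = (S_0/π) × [bracket] = (1284/π) × 1.010318 = 412.93 W/m².
Ratio Q̄_A / Q̄_B = 389.11 / 412.93 = 0.9423.

Q̄_A / Q̄_B ≈ 0.942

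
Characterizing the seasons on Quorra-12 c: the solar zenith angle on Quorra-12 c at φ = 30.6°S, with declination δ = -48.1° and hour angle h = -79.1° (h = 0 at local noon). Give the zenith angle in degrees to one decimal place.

cos θ_z = sin φ sin δ + cos φ cos δ cos h = 0.378885 + 0.108698 = 0.487583.
θ_z = arccos(0.487583) = 60.8°.

θ_z = 60.8°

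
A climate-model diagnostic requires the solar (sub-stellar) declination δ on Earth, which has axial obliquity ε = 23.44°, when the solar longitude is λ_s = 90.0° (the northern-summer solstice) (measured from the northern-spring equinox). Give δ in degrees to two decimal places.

δ = +23.44°

sin δ = sin ε · sin λ_s = sin 23.44° × sin 90.0° = 0.397789.
δ = arcsin(0.397789) = +23.44°.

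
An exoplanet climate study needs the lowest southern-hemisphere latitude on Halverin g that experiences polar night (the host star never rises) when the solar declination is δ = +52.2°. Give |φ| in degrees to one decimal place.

Polar night requires cos H₀ = −tan φ tan δ ≥ 1, i.e. tan φ tan δ ≤ −1.
The boundary is |tan φ| · |tan δ| = 1, so |φ| = 90° − |δ| = 90° − 52.2° = 37.8° in the southern hemisphere.

|φ| = 37.8°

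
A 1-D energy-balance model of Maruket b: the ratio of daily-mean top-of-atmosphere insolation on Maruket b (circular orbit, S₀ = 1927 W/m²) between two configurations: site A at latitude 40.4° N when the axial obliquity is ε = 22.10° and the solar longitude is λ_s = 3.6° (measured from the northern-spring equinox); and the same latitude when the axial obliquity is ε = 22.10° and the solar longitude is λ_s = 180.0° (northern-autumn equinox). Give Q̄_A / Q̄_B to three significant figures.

Q̄_A / Q̄_B ≈ 1.03

— Configuration A (φ=+40.4°):
Solar declination: sin δ = sin ε · sin λ_s = sin 22.10° × sin 3.6° = 0.02362, so δ = +1.354°.
cos H₀ = −tan(+40.4°) tan(+1.354°) = -0.0201, H₀ = 1.5909 rad.
Bracket: H₀ sin φ sin δ + cos φ cos δ sin H₀ = 1.5909×0.64812×0.02362 + 0.76154×0.99972×0.99980 = 0.024354 + 0.761175 = 0.785529.
Q̄ = (S₀/π) × [bracket] = (1927/π) × 0.785529 = 481.83 W/m².
— Configuration B (φ=+40.4°):
Solar declination: sin δ = sin ε · sin λ_s = sin 22.10° × sin 180.0° = 0.00000, so δ = +0.000°.
cos H₀ = −tan(+40.4°) tan(+0.000°) = -0.0000, H₀ = 1.5708 rad.
Bracket: H₀ sin φ sin δ + cos φ cos δ sin H₀ = 1.5708×0.64812×0.00000 + 0.76154×1.00000×1.00000 = 0.000000 + 0.761540 = 0.761540.
Q̄ = (S₀/π) × [bracket] = (1927/π) × 0.761540 = 467.12 W/m².
Ratio Q̄_A / Q̄_B = 481.83 / 467.12 = 1.031.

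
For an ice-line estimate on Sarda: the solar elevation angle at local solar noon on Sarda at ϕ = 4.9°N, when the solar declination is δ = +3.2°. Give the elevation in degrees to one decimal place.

At local noon the hour angle is zero, so the zenith angle equals |ϕ − δ| = |+4.9° − (+3.200°)| = 1.700°.
Elevation = 90° − 1.700° = 88.3°.

88.3°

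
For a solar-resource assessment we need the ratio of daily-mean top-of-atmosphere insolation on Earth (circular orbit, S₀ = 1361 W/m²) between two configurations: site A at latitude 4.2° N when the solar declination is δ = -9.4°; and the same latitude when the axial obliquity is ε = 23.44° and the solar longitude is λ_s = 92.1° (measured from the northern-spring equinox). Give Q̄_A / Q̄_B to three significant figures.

Q̄_A / Q̄_B ≈ 1.00

— Configuration A (φ=+4.2°):
cos H₀ = −tan(+4.2°) tan(-9.400°) = 0.0122, H₀ = 1.5586 rad.
Bracket: H₀ sin φ sin δ + cos φ cos δ sin H₀ = 1.5586×0.07324×-0.16333 + 0.99731×0.98657×0.99993 = -0.018644 + 0.983847 = 0.965203.
Q̄ = (S₀/π) × [bracket] = (1361/π) × 0.965203 = 418.15 W/m².
— Configuration B (φ=+4.2°):
Solar declination: sin δ = sin ε · sin λ_s = sin 23.44° × sin 92.1° = 0.39752, so δ = +23.423°.
cos H₀ = −tan(+4.2°) tan(+23.423°) = -0.0318, H₀ = 1.6026 rad.
Bracket: H₀ sin φ sin δ + cos φ cos δ sin H₀ = 1.6026×0.07324×0.39752 + 0.99731×0.91759×0.99949 = 0.046659 + 0.914655 = 0.961314.
Q̄ = (S₀/π) × [bracket] = (1361/π) × 0.961314 = 416.46 W/m².
Ratio Q̄_A / Q̄_B = 418.15 / 416.46 = 1.004.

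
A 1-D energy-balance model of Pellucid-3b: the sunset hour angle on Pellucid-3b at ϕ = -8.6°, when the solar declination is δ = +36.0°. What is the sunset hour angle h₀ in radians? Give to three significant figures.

h₀ = 1.46 rad

cos h₀ = −tan ϕ · tan δ = −tan(-8.6°) × tan(+36.000°) = 0.1099, so h₀ = 1.4607 rad = 83.69°.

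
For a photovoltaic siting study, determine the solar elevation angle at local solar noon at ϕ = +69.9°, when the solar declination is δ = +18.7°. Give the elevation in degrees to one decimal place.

At local noon the hour angle is zero, so the zenith angle equals |ϕ − δ| = |+69.9° − (+18.700°)| = 51.200°.
Elevation = 90° − 51.200° = 38.8°.

38.8°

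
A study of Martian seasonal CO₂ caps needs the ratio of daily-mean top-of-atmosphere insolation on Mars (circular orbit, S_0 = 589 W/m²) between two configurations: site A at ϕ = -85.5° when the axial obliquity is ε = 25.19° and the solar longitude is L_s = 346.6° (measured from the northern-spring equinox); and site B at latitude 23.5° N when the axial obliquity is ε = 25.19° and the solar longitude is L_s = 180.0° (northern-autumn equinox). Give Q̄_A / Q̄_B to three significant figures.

Q̄_A / Q̄_B ≈ 0.337

— Configuration A (ϕ=-85.5°):
Solar declination: sin δ = sin ε · sin L_s = sin 25.19° × sin 346.6° = -0.09864, so δ = -5.661°.
cos h₀ = −tan(-85.5°) tan(-5.661°) = -1.2594 ≤ −1 ⇒ polar day, h₀ = π.
Bracket: h₀ sin ϕ sin δ + cos ϕ cos δ sin h₀ = 3.1416×-0.99692×-0.09864 + 0.07846×0.99512×0.00000 = 0.308933 + 0.000000 = 0.308933.
Q̄ = (S_0/π) × [bracket] = (589/π) × 0.308933 = 57.920 W/m².
— Configuration B (ϕ=+23.5°):
Solar declination: sin δ = sin ε · sin L_s = sin 25.19° × sin 180.0° = 0.00000, so δ = +0.000°.
cos h₀ = −tan(+23.5°) tan(+0.000°) = -0.0000, h₀ = 1.5708 rad.
Bracket: h₀ sin ϕ sin δ + cos ϕ cos δ sin h₀ = 1.5708×0.39875×0.00000 + 0.91706×1.00000×1.00000 = 0.000000 + 0.917060 = 0.917060.
Q̄ = (S_0/π) × [bracket] = (589/π) × 0.917060 = 171.93 W/m².
Ratio Q̄_A / Q̄_B = 57.920 / 171.93 = 0.3369.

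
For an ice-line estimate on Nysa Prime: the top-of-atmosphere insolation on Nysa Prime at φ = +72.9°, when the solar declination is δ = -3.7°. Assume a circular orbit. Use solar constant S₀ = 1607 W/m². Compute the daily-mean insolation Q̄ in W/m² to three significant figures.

cos H₀ = −tan(+72.9°) tan(-3.700°) = 0.2102, H₀ = 1.3590 rad.
Bracket: H₀ sin φ sin δ + cos φ cos δ sin H₀ = 1.3590×0.95579×-0.06453 + 0.29404×0.99792×0.97766 = -0.083819 + 0.286873 = 0.203054.
Q̄ = (S₀/π) × [bracket] = (1607/π) × 0.203054 = 103.9 W/m².

Q̄ ≈ 104 W/m²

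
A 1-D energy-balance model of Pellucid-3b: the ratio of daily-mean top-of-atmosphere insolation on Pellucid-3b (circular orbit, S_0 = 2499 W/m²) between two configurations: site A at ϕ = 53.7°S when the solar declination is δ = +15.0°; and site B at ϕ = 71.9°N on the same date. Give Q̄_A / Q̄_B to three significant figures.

— Configuration A (ϕ=-53.7°):
cos h₀ = −tan(-53.7°) tan(+15.000°) = 0.3648, h₀ = 1.1974 rad.
Bracket: h₀ sin ϕ sin δ + cos ϕ cos δ sin h₀ = 1.1974×-0.80593×0.25882 + 0.59201×0.96593×0.93110 = -0.249767 + 0.532440 = 0.282673.
Q̄ = (S_0/π) × [bracket] = (2499/π) × 0.282673 = 224.85 W/m².
— Configuration B (ϕ=+71.9°):
cos h₀ = −tan(+71.9°) tan(+15.000°) = -0.8198, h₀ = 2.5318 rad.
Bracket: h₀ sin ϕ sin δ + cos ϕ cos δ sin h₀ = 2.5318×0.95052×0.25882 + 0.31068×0.96593×0.57266 = 0.622857 + 0.171852 = 0.794709.
Q̄ = (S_0/π) × [bracket] = (2499/π) × 0.794709 = 632.16 W/m².
Ratio Q̄_A / Q̄_B = 224.85 / 632.16 = 0.3557.

Q̄_A / Q̄_B ≈ 0.356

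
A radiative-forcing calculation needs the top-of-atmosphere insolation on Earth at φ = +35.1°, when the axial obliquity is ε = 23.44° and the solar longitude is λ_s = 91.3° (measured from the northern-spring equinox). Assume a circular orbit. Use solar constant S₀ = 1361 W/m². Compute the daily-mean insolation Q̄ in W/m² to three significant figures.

Solar declination: sin δ = sin ε · sin λ_s = sin 23.44° × sin 91.3° = 0.39769, so δ = +23.434°.
cos H₀ = −tan(+35.1°) tan(+23.434°) = -0.3046, H₀ = 1.8803 rad.
Bracket: H₀ sin φ sin δ + cos φ cos δ sin H₀ = 1.8803×0.57501×0.39769 + 0.81815×0.91752×0.95247 = 0.429979 + 0.714990 = 1.144969.
Q̄ = (S₀/π) × [bracket] = (1361/π) × 1.144969 = 496.0 W/m².

Q̄ ≈ 496 W/m²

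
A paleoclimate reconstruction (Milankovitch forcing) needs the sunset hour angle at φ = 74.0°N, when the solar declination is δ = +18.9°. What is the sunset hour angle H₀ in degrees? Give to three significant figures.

H₀ = 180°

Sunrise equation: cos H₀ = −tan φ · tan δ = -1.1940 ≤ −1, so the Sun never sets (polar day) and H₀ = π.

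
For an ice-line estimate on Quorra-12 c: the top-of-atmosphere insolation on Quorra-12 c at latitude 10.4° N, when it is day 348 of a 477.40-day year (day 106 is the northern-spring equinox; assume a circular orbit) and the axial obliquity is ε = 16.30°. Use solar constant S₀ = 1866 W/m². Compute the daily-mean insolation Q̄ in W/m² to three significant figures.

Q̄ ≈ 582 W/m²

Solar longitude: λ_s = 360° × (348 − 106)/477.40 = 182.488°.
sin δ = sin 16.30° × sin 182.488° = -0.01219, so δ = -0.698°.
cos H₀ = −tan(+10.4°) tan(-0.698°) = 0.0022, H₀ = 1.5686 rad.
Bracket: H₀ sin φ sin δ + cos φ cos δ sin H₀ = 1.5686×0.18052×-0.01219 + 0.98357×0.99993×1.00000 = -0.003452 + 0.983501 = 0.980049.
Q̄ = (S₀/π) × [bracket] = (1866/π) × 0.980049 = 582.1 W/m².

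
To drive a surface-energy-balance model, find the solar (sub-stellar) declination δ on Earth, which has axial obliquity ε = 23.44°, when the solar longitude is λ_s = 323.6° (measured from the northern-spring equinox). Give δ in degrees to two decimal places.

δ = -13.65°

sin δ = sin ε · sin λ_s = sin 23.44° × sin 323.6° = -0.236055.
δ = arcsin(-0.236055) = -13.65°.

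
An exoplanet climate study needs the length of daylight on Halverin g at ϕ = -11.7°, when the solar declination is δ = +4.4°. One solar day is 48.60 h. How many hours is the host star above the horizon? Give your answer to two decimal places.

24.05 h

cos h₀ = −tan ϕ · tan δ = −tan(-11.7°) × tan(+4.400°) = 0.0159, so h₀ = 1.5549 rad = 89.09°.
Daylight = 2h₀/(2π) × 48.60 h = (1.5549/π) × 48.60 = 24.05 h.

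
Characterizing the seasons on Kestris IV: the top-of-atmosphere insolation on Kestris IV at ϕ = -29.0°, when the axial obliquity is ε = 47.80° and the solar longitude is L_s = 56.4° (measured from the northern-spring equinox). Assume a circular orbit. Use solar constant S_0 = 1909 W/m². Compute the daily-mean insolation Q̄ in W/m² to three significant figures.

Solar declination: sin δ = sin ε · sin L_s = sin 47.80° × sin 56.4° = 0.61703, so δ = +38.100°.
cos h₀ = −tan(-29.0°) tan(+38.100°) = 0.4346, h₀ = 1.1212 rad.
Bracket: h₀ sin ϕ sin δ + cos ϕ cos δ sin h₀ = 1.1212×-0.48481×0.61703 + 0.87462×0.78694×0.90061 = -0.335398 + 0.619866 = 0.284468.
Q̄ = (S_0/π) × [bracket] = (1909/π) × 0.284468 = 172.9 W/m².

Q̄ ≈ 173 W/m²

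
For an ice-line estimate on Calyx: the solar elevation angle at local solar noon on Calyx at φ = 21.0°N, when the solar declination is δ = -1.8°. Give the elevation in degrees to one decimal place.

At local noon the hour angle is zero, so the zenith angle equals |φ − δ| = |+21.0° − (-1.800°)| = 22.800°.
Elevation = 90° − 22.800° = 67.2°.

67.2°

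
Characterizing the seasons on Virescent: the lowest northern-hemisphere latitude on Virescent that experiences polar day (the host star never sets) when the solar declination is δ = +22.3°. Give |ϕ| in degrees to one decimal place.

|ϕ| = 67.7°

Polar day requires cos h₀ = −tan ϕ tan δ ≤ −1, i.e. tan ϕ tan δ ≥ 1.
The boundary is |tan ϕ| · |tan δ| = 1, so |ϕ| = 90° − |δ| = 90° − 22.3° = 67.7° in the northern hemisphere.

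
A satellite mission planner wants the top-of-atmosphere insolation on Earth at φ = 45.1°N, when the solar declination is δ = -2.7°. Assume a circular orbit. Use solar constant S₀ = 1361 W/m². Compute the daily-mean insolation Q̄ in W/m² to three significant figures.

Q̄ ≈ 283 W/m²

cos H₀ = −tan(+45.1°) tan(-2.700°) = 0.0473, H₀ = 1.5235 rad.
Bracket: H₀ sin φ sin δ + cos φ cos δ sin H₀ = 1.5235×0.70834×-0.04711 + 0.70587×0.99889×0.99888 = -0.050839 + 0.704297 = 0.653458.
Q̄ = (S₀/π) × [bracket] = (1361/π) × 0.653458 = 283.1 W/m².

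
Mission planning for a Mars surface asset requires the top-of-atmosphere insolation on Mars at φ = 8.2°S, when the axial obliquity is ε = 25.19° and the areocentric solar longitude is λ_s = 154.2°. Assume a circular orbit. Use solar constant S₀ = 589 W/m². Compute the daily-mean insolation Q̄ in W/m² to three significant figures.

Q̄ ≈ 175 W/m²

sin δ = sin 25.19° × sin 154.2° = 0.18524, so δ = +10.675°.
cos H₀ = −tan(-8.2°) tan(+10.675°) = 0.0272, H₀ = 1.5436 rad.
Bracket: H₀ sin φ sin δ + cos φ cos δ sin H₀ = 1.5436×-0.14263×0.18524 + 0.98978×0.98269×0.99963 = -0.040783 + 0.972287 = 0.931504.
Q̄ = (S₀/π) × [bracket] = (589/π) × 0.931504 = 174.6 W/m².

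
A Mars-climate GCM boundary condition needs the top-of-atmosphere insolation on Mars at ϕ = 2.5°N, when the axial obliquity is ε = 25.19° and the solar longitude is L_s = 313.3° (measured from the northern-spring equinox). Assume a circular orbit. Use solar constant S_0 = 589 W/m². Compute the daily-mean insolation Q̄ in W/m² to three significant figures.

Q̄ ≈ 174 W/m²

Solar declination: sin δ = sin ε · sin L_s = sin 25.19° × sin 313.3° = -0.30976, so δ = -18.045°.
cos h₀ = −tan(+2.5°) tan(-18.045°) = 0.0142, h₀ = 1.5566 rad.
Bracket: h₀ sin ϕ sin δ + cos ϕ cos δ sin h₀ = 1.5566×0.04362×-0.30976 + 0.99905×0.95082×0.99990 = -0.021032 + 0.949822 = 0.928790.
Q̄ = (S_0/π) × [bracket] = (589/π) × 0.928790 = 174.1 W/m².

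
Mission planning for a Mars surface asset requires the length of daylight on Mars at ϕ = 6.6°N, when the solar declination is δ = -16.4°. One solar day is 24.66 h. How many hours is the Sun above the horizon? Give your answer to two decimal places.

cos h₀ = −tan ϕ · tan δ = −tan(+6.6°) × tan(-16.400°) = 0.0341, so h₀ = 1.5367 rad = 88.05°.
Daylight = 2h₀/(2π) × 24.66 h = (1.5367/π) × 24.66 = 12.06 h.

12.06 h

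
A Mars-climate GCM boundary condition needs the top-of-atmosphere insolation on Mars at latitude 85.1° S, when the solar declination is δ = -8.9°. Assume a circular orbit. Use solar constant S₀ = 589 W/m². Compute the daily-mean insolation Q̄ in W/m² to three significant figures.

Q̄ ≈ 90.8 W/m²

cos H₀ = −tan(-85.1°) tan(-8.900°) = -1.8266 ≤ −1 ⇒ polar day, H₀ = π.
Bracket: H₀ sin φ sin δ + cos φ cos δ sin H₀ = 3.1416×-0.99635×-0.15471 + 0.08542×0.98796×0.00000 = 0.484263 + 0.000000 = 0.484263.
Q̄ = (S₀/π) × [bracket] = (589/π) × 0.484263 = 90.79 W/m².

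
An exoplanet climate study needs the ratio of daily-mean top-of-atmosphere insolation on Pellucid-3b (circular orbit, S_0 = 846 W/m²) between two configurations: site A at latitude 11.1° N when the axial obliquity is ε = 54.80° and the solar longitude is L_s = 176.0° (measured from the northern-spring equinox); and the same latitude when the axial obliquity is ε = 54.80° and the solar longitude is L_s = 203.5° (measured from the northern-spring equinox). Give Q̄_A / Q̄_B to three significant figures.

— Configuration A (ϕ=+11.1°):
Solar declination: sin δ = sin ε · sin L_s = sin 54.80° × sin 176.0° = 0.05700, so δ = +3.268°.
cos h₀ = −tan(+11.1°) tan(+3.268°) = -0.0112, h₀ = 1.5820 rad.
Bracket: h₀ sin ϕ sin δ + cos ϕ cos δ sin h₀ = 1.5820×0.19252×0.05700 + 0.98129×0.99837×0.99994 = 0.017360 + 0.979632 = 0.996992.
Q̄ = (S_0/π) × [bracket] = (846/π) × 0.996992 = 268.48 W/m².
— Configuration B (ϕ=+11.1°):
Solar declination: sin δ = sin ε · sin L_s = sin 54.80° × sin 203.5° = -0.32584, so δ = -19.016°.
cos h₀ = −tan(+11.1°) tan(-19.016°) = 0.0676, h₀ = 1.5031 rad.
Bracket: h₀ sin ϕ sin δ + cos ϕ cos δ sin h₀ = 1.5031×0.19252×-0.32584 + 0.98129×0.94543×0.99771 = -0.094291 + 0.925616 = 0.831325.
Q̄ = (S_0/π) × [bracket] = (846/π) × 0.831325 = 223.87 W/m².
Ratio Q̄_A / Q̄_B = 268.48 / 223.87 = 1.199.

Q̄_A / Q̄_B ≈ 1.20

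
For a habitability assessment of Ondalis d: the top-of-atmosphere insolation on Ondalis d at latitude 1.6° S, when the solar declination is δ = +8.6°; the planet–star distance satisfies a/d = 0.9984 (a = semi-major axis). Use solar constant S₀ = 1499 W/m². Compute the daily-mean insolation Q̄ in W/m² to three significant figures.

Q̄ ≈ 467 W/m²

cos H₀ = −tan(-1.6°) tan(+8.600°) = 0.0042, H₀ = 1.5666 rad.
Bracket: H₀ sin φ sin δ + cos φ cos δ sin H₀ = 1.5666×-0.02792×0.14954 + 0.99961×0.98876×0.99999 = -0.006541 + 0.988364 = 0.981823.
Inverse-square distance factor (a/d)² = 0.9984² = 0.996803.
Q̄ = (S₀/π) × 0.996803 × [bracket] = (1499/π) × 0.996803 × 0.981823 = 467.0 W/m².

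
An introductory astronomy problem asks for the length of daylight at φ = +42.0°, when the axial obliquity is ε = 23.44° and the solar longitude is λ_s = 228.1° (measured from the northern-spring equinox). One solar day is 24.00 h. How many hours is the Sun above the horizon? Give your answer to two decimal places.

Solar declination: sin δ = sin ε · sin λ_s = sin 23.44° × sin 228.1° = -0.29608, so δ = -17.222°.
cos H₀ = −tan φ · tan δ = −tan(+42.0°) × tan(-17.222°) = 0.2791, so H₀ = 1.2879 rad = 73.79°.
Daylight = 2H₀/(2π) × 24.00 h = (1.2879/π) × 24.00 = 9.84 h.

9.84 h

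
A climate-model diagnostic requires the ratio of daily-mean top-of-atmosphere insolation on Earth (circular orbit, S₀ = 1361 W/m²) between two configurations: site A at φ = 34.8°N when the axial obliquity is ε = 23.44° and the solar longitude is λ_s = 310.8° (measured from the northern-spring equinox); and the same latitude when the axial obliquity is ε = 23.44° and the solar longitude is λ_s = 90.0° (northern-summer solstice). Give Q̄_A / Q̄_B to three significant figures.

Q̄_A / Q̄_B ≈ 0.465

— Configuration A (φ=+34.8°):
Solar declination: sin δ = sin ε · sin λ_s = sin 23.44° × sin 310.8° = -0.30112, so δ = -17.525°.
cos H₀ = −tan(+34.8°) tan(-17.525°) = 0.2195, H₀ = 1.3495 rad.
Bracket: H₀ sin φ sin δ + cos φ cos δ sin H₀ = 1.3495×0.57071×-0.30112 + 0.82115×0.95359×0.97562 = -0.231915 + 0.763950 = 0.532035.
Q̄ = (S₀/π) × [bracket] = (1361/π) × 0.532035 = 230.49 W/m².
— Configuration B (φ=+34.8°):
Solar declination: sin δ = sin ε · sin λ_s = sin 23.44° × sin 90.0° = 0.39779, so δ = +23.440°.
cos H₀ = −tan(+34.8°) tan(+23.440°) = -0.3013, H₀ = 1.8769 rad.
Bracket: H₀ sin φ sin δ + cos φ cos δ sin H₀ = 1.8769×0.57071×0.39779 + 0.82115×0.91748×0.95352 = 0.426099 + 0.718371 = 1.144470.
Q̄ = (S₀/π) × [bracket] = (1361/π) × 1.144470 = 495.81 W/m².
Ratio Q̄_A / Q̄_B = 230.49 / 495.81 = 0.4649.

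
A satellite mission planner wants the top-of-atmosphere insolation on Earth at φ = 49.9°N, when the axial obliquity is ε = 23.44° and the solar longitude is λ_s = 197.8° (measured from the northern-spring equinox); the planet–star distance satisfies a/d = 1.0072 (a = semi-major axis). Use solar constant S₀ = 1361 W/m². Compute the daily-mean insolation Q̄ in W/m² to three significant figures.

Q̄ ≈ 220 W/m²

Solar declination: sin δ = sin ε · sin λ_s = sin 23.44° × sin 197.8° = -0.12160, so δ = -6.985°.
cos H₀ = −tan(+49.9°) tan(-6.985°) = 0.1455, H₀ = 1.4248 rad.
Bracket: H₀ sin φ sin δ + cos φ cos δ sin H₀ = 1.4248×0.76492×-0.12160 + 0.64412×0.99258×0.98936 = -0.132527 + 0.632538 = 0.500011.
Inverse-square distance factor (a/d)² = 1.0072² = 1.014452.
Q̄ = (S₀/π) × 1.014452 × [bracket] = (1361/π) × 1.014452 × 0.500011 = 219.7 W/m².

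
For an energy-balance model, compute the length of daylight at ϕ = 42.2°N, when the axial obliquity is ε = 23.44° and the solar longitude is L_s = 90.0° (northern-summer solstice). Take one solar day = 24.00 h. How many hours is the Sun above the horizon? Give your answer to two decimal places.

Solar declination: sin δ = sin ε · sin L_s = sin 23.44° × sin 90.0° = 0.39779, so δ = +23.440°.
cos h₀ = −tan ϕ · tan δ = −tan(+42.2°) × tan(+23.440°) = -0.3931, so h₀ = 1.9748 rad = 113.15°.
Daylight = 2h₀/(2π) × 24.00 h = (1.9748/π) × 24.00 = 15.09 h.

15.09 h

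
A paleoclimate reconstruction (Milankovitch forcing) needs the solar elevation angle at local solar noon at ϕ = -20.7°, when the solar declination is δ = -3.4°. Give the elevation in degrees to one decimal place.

At local noon the hour angle is zero, so the zenith angle equals |ϕ − δ| = |-20.7° − (-3.400°)| = 17.300°.
Elevation = 90° − 17.300° = 72.7°.

72.7°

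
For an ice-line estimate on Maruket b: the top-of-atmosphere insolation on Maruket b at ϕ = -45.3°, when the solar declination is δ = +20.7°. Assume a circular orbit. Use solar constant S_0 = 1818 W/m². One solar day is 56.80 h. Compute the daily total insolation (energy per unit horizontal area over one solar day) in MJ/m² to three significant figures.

36.9 MJ/m²

cos h₀ = −tan(-45.3°) tan(+20.700°) = 0.3818, h₀ = 1.1790 rad.
Bracket: h₀ sin ϕ sin δ + cos ϕ cos δ sin h₀ = 1.1790×-0.71080×0.35347 + 0.70339×0.93544×0.92423 = -0.296220 + 0.608124 = 0.311904.
Q̄ = (S_0/π) × [bracket] = (1818/π) × 0.311904 = 180.49 W/m².
Daily total = Q̄ × 56.80 h × 3600 s/h = 180.49 × 56.80 × 3600 / 10⁶ = 36.91 MJ/m².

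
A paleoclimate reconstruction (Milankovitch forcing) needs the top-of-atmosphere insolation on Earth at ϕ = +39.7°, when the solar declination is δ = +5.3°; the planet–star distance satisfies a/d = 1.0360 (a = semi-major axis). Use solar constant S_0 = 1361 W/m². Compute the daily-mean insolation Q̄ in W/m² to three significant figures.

cos h₀ = −tan(+39.7°) tan(+5.300°) = -0.0770, h₀ = 1.6479 rad.
Bracket: h₀ sin ϕ sin δ + cos ϕ cos δ sin h₀ = 1.6479×0.63877×0.09237 + 0.76940×0.99572×0.99703 = 0.097231 + 0.763832 = 0.861063.
Inverse-square distance factor (a/d)² = 1.0360² = 1.073296.
Q̄ = (S_0/π) × 1.073296 × [bracket] = (1361/π) × 1.073296 × 0.861063 = 400.4 W/m².

Q̄ ≈ 400 W/m²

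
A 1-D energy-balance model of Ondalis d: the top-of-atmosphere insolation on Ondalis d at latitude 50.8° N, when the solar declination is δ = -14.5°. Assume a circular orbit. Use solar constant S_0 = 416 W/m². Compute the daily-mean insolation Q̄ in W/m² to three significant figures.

cos h₀ = −tan(+50.8°) tan(-14.500°) = 0.3171, h₀ = 1.2481 rad.
Bracket: h₀ sin ϕ sin δ + cos ϕ cos δ sin h₀ = 1.2481×0.77494×-0.25038 + 0.63203×0.96815×0.94839 = -0.242168 + 0.580320 = 0.338152.
Q̄ = (S_0/π) × [bracket] = (416/π) × 0.338152 = 44.78 W/m².

Q̄ ≈ 44.8 W/m²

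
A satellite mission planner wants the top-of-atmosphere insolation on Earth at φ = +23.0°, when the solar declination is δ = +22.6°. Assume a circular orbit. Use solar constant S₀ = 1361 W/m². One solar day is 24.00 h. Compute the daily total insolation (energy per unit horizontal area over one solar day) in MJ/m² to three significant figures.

41.1 MJ/m²

cos H₀ = −tan(+23.0°) tan(+22.600°) = -0.1767, H₀ = 1.7484 rad.
Bracket: H₀ sin φ sin δ + cos φ cos δ sin H₀ = 1.7484×0.39073×0.38430 + 0.92050×0.92321×0.98427 = 0.262535 + 0.836447 = 1.098982.
Q̄ = (S₀/π) × [bracket] = (1361/π) × 1.098982 = 476.10 W/m².
Daily total = Q̄ × 24.00 h × 3600 s/h = 476.10 × 24.00 × 3600 / 10⁶ = 41.14 MJ/m².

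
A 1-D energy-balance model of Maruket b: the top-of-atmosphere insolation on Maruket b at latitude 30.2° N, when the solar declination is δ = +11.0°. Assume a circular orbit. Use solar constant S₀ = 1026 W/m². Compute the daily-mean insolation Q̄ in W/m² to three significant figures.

cos H₀ = −tan(+30.2°) tan(+11.000°) = -0.1131, H₀ = 1.6842 rad.
Bracket: H₀ sin φ sin δ + cos φ cos δ sin H₀ = 1.6842×0.50302×0.19081 + 0.86427×0.98163×0.99358 = 0.161652 + 0.842947 = 1.004599.
Q̄ = (S₀/π) × [bracket] = (1026/π) × 1.004599 = 328.1 W/m².

Q̄ ≈ 328 W/m²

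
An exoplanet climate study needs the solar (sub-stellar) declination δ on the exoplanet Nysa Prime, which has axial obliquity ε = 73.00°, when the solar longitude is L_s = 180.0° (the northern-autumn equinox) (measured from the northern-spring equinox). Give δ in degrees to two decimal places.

sin δ = sin ε · sin L_s = sin 73.00° × sin 180.0° = 0.000000.
δ = arcsin(0.000000) = +0.00°.

δ = +0.00°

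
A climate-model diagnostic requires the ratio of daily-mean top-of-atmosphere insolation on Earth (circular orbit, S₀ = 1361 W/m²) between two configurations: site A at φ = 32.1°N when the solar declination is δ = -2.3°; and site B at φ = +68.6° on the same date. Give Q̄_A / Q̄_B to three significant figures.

Q̄_A / Q̄_B ≈ 2.64

— Configuration A (φ=+32.1°):
cos H₀ = −tan(+32.1°) tan(-2.300°) = 0.0252, H₀ = 1.5456 rad.
Bracket: H₀ sin φ sin δ + cos φ cos δ sin H₀ = 1.5456×0.53140×-0.04013 + 0.84712×0.99919×0.99968 = -0.032960 + 0.846163 = 0.813203.
Q̄ = (S₀/π) × [bracket] = (1361/π) × 0.813203 = 352.30 W/m².
— Configuration B (φ=+68.6°):
cos H₀ = −tan(+68.6°) tan(-2.300°) = 0.1025, H₀ = 1.4681 rad.
Bracket: H₀ sin φ sin δ + cos φ cos δ sin H₀ = 1.4681×0.93106×-0.04013 + 0.36488×0.99919×0.99473 = -0.054853 + 0.362663 = 0.307810.
Q̄ = (S₀/π) × [bracket] = (1361/π) × 0.307810 = 133.35 W/m².
Ratio Q̄_A / Q̄_B = 352.30 / 133.35 = 2.642.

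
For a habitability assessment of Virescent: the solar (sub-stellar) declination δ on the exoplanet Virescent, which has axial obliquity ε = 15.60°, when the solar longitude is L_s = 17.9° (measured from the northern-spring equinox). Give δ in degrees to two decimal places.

δ = +4.74°

sin δ = sin ε · sin L_s = sin 15.60° × sin 17.9° = 0.082654.
δ = arcsin(0.082654) = +4.74°.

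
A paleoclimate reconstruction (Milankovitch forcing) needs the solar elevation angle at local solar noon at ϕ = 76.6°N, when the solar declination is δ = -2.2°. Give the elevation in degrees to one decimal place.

11.2°

At local noon the hour angle is zero, so the zenith angle equals |ϕ − δ| = |+76.6° − (-2.200°)| = 78.800°.
Elevation = 90° − 78.800° = 11.2°.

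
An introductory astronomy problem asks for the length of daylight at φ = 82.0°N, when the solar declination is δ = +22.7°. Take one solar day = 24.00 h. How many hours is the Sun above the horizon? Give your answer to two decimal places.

24.00 h

Sunrise equation: cos H₀ = −tan φ · tan δ = -2.9764 ≤ −1, so the Sun never sets (polar day) and H₀ = π.
Daylight = 2H₀/(2π) × 24.00 h = (3.1416/π) × 24.00 = 24.00 h.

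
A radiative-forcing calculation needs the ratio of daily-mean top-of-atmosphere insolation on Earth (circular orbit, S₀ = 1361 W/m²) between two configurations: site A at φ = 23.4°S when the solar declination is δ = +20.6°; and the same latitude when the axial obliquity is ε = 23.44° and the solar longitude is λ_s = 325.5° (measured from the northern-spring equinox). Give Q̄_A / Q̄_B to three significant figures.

Q̄_A / Q̄_B ≈ 0.626

— Configuration A (φ=-23.4°):
cos H₀ = −tan(-23.4°) tan(+20.600°) = 0.1627, H₀ = 1.4074 rad.
Bracket: H₀ sin φ sin δ + cos φ cos δ sin H₀ = 1.4074×-0.39715×0.35184 + 0.91775×0.93606×0.98668 = -0.196661 + 0.847626 = 0.650965.
Q̄ = (S₀/π) × [bracket] = (1361/π) × 0.650965 = 282.01 W/m².
— Configuration B (φ=-23.4°):
Solar declination: sin δ = sin ε · sin λ_s = sin 23.44° × sin 325.5° = -0.22531, so δ = -13.021°.
cos H₀ = −tan(-23.4°) tan(-13.021°) = -0.1001, H₀ = 1.6710 rad.
Bracket: H₀ sin φ sin δ + cos φ cos δ sin H₀ = 1.6710×-0.39715×-0.22531 + 0.91775×0.97429×0.99498 = 0.149524 + 0.889666 = 1.039190.
Q̄ = (S₀/π) × [bracket] = (1361/π) × 1.039190 = 450.20 W/m².
Ratio Q̄_A / Q̄_B = 282.01 / 450.20 = 0.6264.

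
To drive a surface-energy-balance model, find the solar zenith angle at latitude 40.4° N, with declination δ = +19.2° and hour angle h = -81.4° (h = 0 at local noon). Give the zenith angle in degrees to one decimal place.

θ_z = 71.3°

cos θ_z = sin φ sin δ + cos φ cos δ cos h = 0.213145 + 0.107543 = 0.320688.
θ_z = arccos(0.320688) = 71.3°.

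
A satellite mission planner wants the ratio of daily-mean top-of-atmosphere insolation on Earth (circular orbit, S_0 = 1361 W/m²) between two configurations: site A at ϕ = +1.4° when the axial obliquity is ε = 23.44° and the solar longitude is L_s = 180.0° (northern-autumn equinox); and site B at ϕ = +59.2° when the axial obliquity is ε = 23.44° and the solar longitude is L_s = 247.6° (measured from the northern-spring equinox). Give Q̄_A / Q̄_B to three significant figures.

— Configuration A (ϕ=+1.4°):
Solar declination: sin δ = sin ε · sin L_s = sin 23.44° × sin 180.0° = 0.00000, so δ = +0.000°.
cos h₀ = −tan(+1.4°) tan(+0.000°) = -0.0000, h₀ = 1.5708 rad.
Bracket: h₀ sin ϕ sin δ + cos ϕ cos δ sin h₀ = 1.5708×0.02443×0.00000 + 0.99970×1.00000×1.00000 = 0.000000 + 0.999700 = 0.999700.
Q̄ = (S_0/π) × [bracket] = (1361/π) × 0.999700 = 433.09 W/m².
— Configuration B (ϕ=+59.2°):
Solar declination: sin δ = sin ε · sin L_s = sin 23.44° × sin 247.6° = -0.36777, so δ = -21.578°.
cos h₀ = −tan(+59.2°) tan(-21.578°) = 0.6634, h₀ = 0.8454 rad.
Bracket: h₀ sin ϕ sin δ + cos ϕ cos δ sin h₀ = 0.8454×0.85896×-0.36777 + 0.51204×0.92992×0.74823 = -0.267062 + 0.356274 = 0.089212.
Q̄ = (S_0/π) × [bracket] = (1361/π) × 0.089212 = 38.648 W/m².
Ratio Q̄_A / Q̄_B = 433.09 / 38.648 = 11.21.

Q̄_A / Q̄_B ≈ 11.2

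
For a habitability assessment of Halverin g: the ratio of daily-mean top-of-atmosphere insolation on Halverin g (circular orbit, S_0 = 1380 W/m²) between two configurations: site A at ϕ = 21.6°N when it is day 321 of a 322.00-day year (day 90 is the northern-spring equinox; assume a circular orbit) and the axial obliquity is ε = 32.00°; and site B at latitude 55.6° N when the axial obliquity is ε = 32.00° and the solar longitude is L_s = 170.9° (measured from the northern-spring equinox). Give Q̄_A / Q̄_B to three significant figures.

Q̄_A / Q̄_B ≈ 0.766

— Configuration A (ϕ=+21.6°):
Solar longitude: L_s = 360° × (321 − 90)/322.00 = 258.261°.
sin δ = sin 32.00° × sin 258.261° = -0.51884, so δ = -31.254°.
cos h₀ = −tan(+21.6°) tan(-31.254°) = 0.2403, h₀ = 1.3281 rad.
Bracket: h₀ sin ϕ sin δ + cos ϕ cos δ sin h₀ = 1.3281×0.36812×-0.51884 + 0.92978×0.85487×0.97070 = -0.253661 + 0.771552 = 0.517891.
Q̄ = (S_0/π) × [bracket] = (1380/π) × 0.517891 = 227.49 W/m².
— Configuration B (ϕ=+55.6°):
Solar declination: sin δ = sin ε · sin L_s = sin 32.00° × sin 170.9° = 0.08381, so δ = +4.808°.
cos h₀ = −tan(+55.6°) tan(+4.808°) = -0.1228, h₀ = 1.6939 rad.
Bracket: h₀ sin ϕ sin δ + cos ϕ cos δ sin h₀ = 1.6939×0.82511×0.08381 + 0.56497×0.99648×0.99243 = 0.117137 + 0.558720 = 0.675857.
Q̄ = (S_0/π) × [bracket] = (1380/π) × 0.675857 = 296.88 W/m².
Ratio Q̄_A / Q̄_B = 227.49 / 296.88 = 0.7663.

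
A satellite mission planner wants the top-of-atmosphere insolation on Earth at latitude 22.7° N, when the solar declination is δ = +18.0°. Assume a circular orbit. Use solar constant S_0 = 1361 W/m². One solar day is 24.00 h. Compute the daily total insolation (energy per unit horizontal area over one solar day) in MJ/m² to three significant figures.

cos h₀ = −tan(+22.7°) tan(+18.000°) = -0.1359, h₀ = 1.7071 rad.
Bracket: h₀ sin ϕ sin δ + cos ϕ cos δ sin h₀ = 1.7071×0.38591×0.30902 + 0.92254×0.95106×0.99072 = 0.203578 + 0.869249 = 1.072827.
Q̄ = (S_0/π) × [bracket] = (1361/π) × 1.072827 = 464.77 W/m².
Daily total = Q̄ × 24.00 h × 3600 s/h = 464.77 × 24.00 × 3600 / 10⁶ = 40.16 MJ/m².

40.2 MJ/m²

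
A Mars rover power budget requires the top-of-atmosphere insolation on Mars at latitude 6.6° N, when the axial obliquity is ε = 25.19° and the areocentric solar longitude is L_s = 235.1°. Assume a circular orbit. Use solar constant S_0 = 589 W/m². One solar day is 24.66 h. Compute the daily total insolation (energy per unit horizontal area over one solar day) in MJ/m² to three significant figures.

sin δ = sin 25.19° × sin 235.1° = -0.34907, so δ = -20.431°.
cos h₀ = −tan(+6.6°) tan(-20.431°) = 0.0431, h₀ = 1.5277 rad.
Bracket: h₀ sin ϕ sin δ + cos ϕ cos δ sin h₀ = 1.5277×0.11494×-0.34907 + 0.99337×0.93710×0.99907 = -0.061295 + 0.930021 = 0.868726.
Q̄ = (S_0/π) × [bracket] = (589/π) × 0.868726 = 162.87 W/m².
Daily total = Q̄ × 24.66 h × 3600 s/h = 162.87 × 24.66 × 3600 / 10⁶ = 14.46 MJ/m².

14.5 MJ/m²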